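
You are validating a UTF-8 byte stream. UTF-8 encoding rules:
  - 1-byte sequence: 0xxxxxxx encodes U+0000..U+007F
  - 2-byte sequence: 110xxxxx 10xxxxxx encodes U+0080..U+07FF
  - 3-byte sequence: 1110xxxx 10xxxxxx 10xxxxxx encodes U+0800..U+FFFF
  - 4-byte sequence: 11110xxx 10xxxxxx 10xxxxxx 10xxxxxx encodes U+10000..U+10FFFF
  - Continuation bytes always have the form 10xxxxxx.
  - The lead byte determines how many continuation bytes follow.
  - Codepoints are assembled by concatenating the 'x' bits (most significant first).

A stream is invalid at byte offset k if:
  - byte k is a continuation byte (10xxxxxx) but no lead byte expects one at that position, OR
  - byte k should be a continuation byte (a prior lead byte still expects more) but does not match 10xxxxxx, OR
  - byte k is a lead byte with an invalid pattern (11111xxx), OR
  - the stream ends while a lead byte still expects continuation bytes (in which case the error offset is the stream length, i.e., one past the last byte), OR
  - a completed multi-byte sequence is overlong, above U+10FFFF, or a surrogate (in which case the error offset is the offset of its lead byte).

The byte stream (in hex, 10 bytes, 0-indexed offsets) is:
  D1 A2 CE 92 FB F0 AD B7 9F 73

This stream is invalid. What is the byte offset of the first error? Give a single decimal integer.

Answer: 4

Derivation:
Byte[0]=D1: 2-byte lead, need 1 cont bytes. acc=0x11
Byte[1]=A2: continuation. acc=(acc<<6)|0x22=0x462
Completed: cp=U+0462 (starts at byte 0)
Byte[2]=CE: 2-byte lead, need 1 cont bytes. acc=0xE
Byte[3]=92: continuation. acc=(acc<<6)|0x12=0x392
Completed: cp=U+0392 (starts at byte 2)
Byte[4]=FB: INVALID lead byte (not 0xxx/110x/1110/11110)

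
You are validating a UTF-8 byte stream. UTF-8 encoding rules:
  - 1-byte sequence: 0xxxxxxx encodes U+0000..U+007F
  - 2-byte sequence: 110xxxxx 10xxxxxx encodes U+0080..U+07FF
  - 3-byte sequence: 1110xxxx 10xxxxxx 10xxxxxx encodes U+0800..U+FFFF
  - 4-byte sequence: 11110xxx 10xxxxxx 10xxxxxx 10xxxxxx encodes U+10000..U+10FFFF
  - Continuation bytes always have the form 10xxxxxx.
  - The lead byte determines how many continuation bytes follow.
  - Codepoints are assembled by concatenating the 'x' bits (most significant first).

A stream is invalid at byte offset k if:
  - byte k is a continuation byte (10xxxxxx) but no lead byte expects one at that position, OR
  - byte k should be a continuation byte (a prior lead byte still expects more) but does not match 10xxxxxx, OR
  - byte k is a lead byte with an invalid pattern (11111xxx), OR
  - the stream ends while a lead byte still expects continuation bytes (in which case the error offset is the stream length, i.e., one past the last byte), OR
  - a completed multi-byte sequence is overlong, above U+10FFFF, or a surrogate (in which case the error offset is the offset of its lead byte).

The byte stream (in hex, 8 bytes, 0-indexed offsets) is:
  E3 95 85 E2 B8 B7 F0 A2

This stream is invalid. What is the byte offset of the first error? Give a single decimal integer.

Answer: 8

Derivation:
Byte[0]=E3: 3-byte lead, need 2 cont bytes. acc=0x3
Byte[1]=95: continuation. acc=(acc<<6)|0x15=0xD5
Byte[2]=85: continuation. acc=(acc<<6)|0x05=0x3545
Completed: cp=U+3545 (starts at byte 0)
Byte[3]=E2: 3-byte lead, need 2 cont bytes. acc=0x2
Byte[4]=B8: continuation. acc=(acc<<6)|0x38=0xB8
Byte[5]=B7: continuation. acc=(acc<<6)|0x37=0x2E37
Completed: cp=U+2E37 (starts at byte 3)
Byte[6]=F0: 4-byte lead, need 3 cont bytes. acc=0x0
Byte[7]=A2: continuation. acc=(acc<<6)|0x22=0x22
Byte[8]: stream ended, expected continuation. INVALID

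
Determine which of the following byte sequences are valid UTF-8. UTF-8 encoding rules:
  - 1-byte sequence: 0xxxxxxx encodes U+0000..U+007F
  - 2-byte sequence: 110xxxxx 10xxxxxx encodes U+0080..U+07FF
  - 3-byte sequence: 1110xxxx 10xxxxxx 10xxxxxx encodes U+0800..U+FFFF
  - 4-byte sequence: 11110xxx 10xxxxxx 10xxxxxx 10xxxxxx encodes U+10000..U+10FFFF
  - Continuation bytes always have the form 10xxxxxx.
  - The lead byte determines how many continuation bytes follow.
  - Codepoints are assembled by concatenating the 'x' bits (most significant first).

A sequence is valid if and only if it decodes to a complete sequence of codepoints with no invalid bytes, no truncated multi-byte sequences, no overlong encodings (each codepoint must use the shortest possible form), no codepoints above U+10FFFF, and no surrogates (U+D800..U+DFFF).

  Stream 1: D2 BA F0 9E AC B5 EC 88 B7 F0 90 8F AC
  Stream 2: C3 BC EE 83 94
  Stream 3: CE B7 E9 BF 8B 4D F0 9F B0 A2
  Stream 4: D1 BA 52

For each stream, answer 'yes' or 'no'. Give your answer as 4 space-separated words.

Stream 1: decodes cleanly. VALID
Stream 2: decodes cleanly. VALID
Stream 3: decodes cleanly. VALID
Stream 4: decodes cleanly. VALID

Answer: yes yes yes yes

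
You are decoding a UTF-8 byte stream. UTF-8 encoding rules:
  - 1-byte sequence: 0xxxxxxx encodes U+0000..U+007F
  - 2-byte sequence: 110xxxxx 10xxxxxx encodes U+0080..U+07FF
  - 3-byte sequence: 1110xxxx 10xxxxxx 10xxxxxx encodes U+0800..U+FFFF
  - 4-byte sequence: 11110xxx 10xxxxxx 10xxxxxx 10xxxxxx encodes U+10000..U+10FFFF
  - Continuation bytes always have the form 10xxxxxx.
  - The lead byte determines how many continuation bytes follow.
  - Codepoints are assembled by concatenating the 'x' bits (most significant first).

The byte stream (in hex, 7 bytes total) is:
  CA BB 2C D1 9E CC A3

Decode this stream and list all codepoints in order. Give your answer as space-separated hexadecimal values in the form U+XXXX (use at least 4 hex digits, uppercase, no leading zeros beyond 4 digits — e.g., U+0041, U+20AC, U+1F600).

Answer: U+02BB U+002C U+045E U+0323

Derivation:
Byte[0]=CA: 2-byte lead, need 1 cont bytes. acc=0xA
Byte[1]=BB: continuation. acc=(acc<<6)|0x3B=0x2BB
Completed: cp=U+02BB (starts at byte 0)
Byte[2]=2C: 1-byte ASCII. cp=U+002C
Byte[3]=D1: 2-byte lead, need 1 cont bytes. acc=0x11
Byte[4]=9E: continuation. acc=(acc<<6)|0x1E=0x45E
Completed: cp=U+045E (starts at byte 3)
Byte[5]=CC: 2-byte lead, need 1 cont bytes. acc=0xC
Byte[6]=A3: continuation. acc=(acc<<6)|0x23=0x323
Completed: cp=U+0323 (starts at byte 5)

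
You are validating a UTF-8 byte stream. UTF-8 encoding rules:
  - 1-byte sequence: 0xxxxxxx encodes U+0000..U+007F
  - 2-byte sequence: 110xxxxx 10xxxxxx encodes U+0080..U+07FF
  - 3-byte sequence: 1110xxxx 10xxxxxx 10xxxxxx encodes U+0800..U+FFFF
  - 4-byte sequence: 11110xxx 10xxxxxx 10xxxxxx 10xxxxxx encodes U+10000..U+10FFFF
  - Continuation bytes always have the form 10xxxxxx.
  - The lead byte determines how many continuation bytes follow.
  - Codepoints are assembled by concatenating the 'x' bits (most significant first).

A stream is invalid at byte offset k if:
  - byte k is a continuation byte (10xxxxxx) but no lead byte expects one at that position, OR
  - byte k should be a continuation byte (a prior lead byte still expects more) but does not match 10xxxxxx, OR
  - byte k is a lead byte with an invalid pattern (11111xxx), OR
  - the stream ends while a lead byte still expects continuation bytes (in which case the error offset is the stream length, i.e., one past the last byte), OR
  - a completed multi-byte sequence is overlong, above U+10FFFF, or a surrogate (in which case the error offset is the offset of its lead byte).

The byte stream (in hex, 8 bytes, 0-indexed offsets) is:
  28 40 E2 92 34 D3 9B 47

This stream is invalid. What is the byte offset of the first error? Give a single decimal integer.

Answer: 4

Derivation:
Byte[0]=28: 1-byte ASCII. cp=U+0028
Byte[1]=40: 1-byte ASCII. cp=U+0040
Byte[2]=E2: 3-byte lead, need 2 cont bytes. acc=0x2
Byte[3]=92: continuation. acc=(acc<<6)|0x12=0x92
Byte[4]=34: expected 10xxxxxx continuation. INVALID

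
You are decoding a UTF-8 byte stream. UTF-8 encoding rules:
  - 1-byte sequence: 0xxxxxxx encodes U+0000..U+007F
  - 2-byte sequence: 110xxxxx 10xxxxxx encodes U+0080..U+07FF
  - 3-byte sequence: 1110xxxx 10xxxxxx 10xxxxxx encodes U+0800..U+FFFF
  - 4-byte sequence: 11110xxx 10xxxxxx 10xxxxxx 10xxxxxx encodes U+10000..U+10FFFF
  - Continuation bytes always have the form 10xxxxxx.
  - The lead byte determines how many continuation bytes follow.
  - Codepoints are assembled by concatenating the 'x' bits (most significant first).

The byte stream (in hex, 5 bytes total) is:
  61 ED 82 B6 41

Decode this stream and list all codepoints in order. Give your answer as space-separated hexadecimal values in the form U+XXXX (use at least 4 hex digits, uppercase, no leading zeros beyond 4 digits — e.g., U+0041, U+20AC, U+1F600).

Byte[0]=61: 1-byte ASCII. cp=U+0061
Byte[1]=ED: 3-byte lead, need 2 cont bytes. acc=0xD
Byte[2]=82: continuation. acc=(acc<<6)|0x02=0x342
Byte[3]=B6: continuation. acc=(acc<<6)|0x36=0xD0B6
Completed: cp=U+D0B6 (starts at byte 1)
Byte[4]=41: 1-byte ASCII. cp=U+0041

Answer: U+0061 U+D0B6 U+0041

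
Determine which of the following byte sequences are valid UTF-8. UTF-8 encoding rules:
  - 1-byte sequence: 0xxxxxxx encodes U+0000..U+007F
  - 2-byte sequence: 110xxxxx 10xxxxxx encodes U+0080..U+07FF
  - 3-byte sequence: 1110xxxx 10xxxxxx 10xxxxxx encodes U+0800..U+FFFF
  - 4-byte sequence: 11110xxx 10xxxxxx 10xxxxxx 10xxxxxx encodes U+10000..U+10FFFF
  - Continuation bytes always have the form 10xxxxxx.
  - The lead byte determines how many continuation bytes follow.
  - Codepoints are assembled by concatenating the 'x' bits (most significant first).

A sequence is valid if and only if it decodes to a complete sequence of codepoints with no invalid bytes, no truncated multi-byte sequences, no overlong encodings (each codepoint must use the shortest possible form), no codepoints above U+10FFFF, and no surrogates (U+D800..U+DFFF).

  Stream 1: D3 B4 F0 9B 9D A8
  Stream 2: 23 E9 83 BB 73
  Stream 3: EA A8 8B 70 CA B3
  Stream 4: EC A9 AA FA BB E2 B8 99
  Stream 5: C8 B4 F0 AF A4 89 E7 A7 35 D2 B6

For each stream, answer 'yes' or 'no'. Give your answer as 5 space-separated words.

Answer: yes yes yes no no

Derivation:
Stream 1: decodes cleanly. VALID
Stream 2: decodes cleanly. VALID
Stream 3: decodes cleanly. VALID
Stream 4: error at byte offset 3. INVALID
Stream 5: error at byte offset 8. INVALID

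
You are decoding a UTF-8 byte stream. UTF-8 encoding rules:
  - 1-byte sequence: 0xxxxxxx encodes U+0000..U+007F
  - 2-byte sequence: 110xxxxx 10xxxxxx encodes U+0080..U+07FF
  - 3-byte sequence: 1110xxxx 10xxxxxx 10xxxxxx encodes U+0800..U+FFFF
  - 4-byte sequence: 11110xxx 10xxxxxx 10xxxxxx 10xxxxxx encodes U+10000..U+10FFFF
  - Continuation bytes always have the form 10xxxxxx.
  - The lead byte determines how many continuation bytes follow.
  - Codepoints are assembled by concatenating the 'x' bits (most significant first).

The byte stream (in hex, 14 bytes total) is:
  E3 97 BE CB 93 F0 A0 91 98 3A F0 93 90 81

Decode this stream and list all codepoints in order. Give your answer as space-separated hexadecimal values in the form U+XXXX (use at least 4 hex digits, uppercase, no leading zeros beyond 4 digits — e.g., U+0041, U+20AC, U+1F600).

Byte[0]=E3: 3-byte lead, need 2 cont bytes. acc=0x3
Byte[1]=97: continuation. acc=(acc<<6)|0x17=0xD7
Byte[2]=BE: continuation. acc=(acc<<6)|0x3E=0x35FE
Completed: cp=U+35FE (starts at byte 0)
Byte[3]=CB: 2-byte lead, need 1 cont bytes. acc=0xB
Byte[4]=93: continuation. acc=(acc<<6)|0x13=0x2D3
Completed: cp=U+02D3 (starts at byte 3)
Byte[5]=F0: 4-byte lead, need 3 cont bytes. acc=0x0
Byte[6]=A0: continuation. acc=(acc<<6)|0x20=0x20
Byte[7]=91: continuation. acc=(acc<<6)|0x11=0x811
Byte[8]=98: continuation. acc=(acc<<6)|0x18=0x20458
Completed: cp=U+20458 (starts at byte 5)
Byte[9]=3A: 1-byte ASCII. cp=U+003A
Byte[10]=F0: 4-byte lead, need 3 cont bytes. acc=0x0
Byte[11]=93: continuation. acc=(acc<<6)|0x13=0x13
Byte[12]=90: continuation. acc=(acc<<6)|0x10=0x4D0
Byte[13]=81: continuation. acc=(acc<<6)|0x01=0x13401
Completed: cp=U+13401 (starts at byte 10)

Answer: U+35FE U+02D3 U+20458 U+003A U+13401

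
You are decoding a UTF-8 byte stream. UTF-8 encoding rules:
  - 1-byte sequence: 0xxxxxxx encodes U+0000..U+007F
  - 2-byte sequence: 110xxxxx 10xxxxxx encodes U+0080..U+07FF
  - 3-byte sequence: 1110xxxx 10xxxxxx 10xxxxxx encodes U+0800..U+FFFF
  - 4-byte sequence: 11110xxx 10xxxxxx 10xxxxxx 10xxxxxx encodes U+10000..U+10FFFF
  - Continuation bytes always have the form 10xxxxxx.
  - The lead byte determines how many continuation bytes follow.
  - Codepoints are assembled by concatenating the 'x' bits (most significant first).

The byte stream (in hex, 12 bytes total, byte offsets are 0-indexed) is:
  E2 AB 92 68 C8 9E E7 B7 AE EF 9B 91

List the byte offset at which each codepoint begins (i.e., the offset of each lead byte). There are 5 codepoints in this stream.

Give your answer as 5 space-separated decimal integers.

Answer: 0 3 4 6 9

Derivation:
Byte[0]=E2: 3-byte lead, need 2 cont bytes. acc=0x2
Byte[1]=AB: continuation. acc=(acc<<6)|0x2B=0xAB
Byte[2]=92: continuation. acc=(acc<<6)|0x12=0x2AD2
Completed: cp=U+2AD2 (starts at byte 0)
Byte[3]=68: 1-byte ASCII. cp=U+0068
Byte[4]=C8: 2-byte lead, need 1 cont bytes. acc=0x8
Byte[5]=9E: continuation. acc=(acc<<6)|0x1E=0x21E
Completed: cp=U+021E (starts at byte 4)
Byte[6]=E7: 3-byte lead, need 2 cont bytes. acc=0x7
Byte[7]=B7: continuation. acc=(acc<<6)|0x37=0x1F7
Byte[8]=AE: continuation. acc=(acc<<6)|0x2E=0x7DEE
Completed: cp=U+7DEE (starts at byte 6)
Byte[9]=EF: 3-byte lead, need 2 cont bytes. acc=0xF
Byte[10]=9B: continuation. acc=(acc<<6)|0x1B=0x3DB
Byte[11]=91: continuation. acc=(acc<<6)|0x11=0xF6D1
Completed: cp=U+F6D1 (starts at byte 9)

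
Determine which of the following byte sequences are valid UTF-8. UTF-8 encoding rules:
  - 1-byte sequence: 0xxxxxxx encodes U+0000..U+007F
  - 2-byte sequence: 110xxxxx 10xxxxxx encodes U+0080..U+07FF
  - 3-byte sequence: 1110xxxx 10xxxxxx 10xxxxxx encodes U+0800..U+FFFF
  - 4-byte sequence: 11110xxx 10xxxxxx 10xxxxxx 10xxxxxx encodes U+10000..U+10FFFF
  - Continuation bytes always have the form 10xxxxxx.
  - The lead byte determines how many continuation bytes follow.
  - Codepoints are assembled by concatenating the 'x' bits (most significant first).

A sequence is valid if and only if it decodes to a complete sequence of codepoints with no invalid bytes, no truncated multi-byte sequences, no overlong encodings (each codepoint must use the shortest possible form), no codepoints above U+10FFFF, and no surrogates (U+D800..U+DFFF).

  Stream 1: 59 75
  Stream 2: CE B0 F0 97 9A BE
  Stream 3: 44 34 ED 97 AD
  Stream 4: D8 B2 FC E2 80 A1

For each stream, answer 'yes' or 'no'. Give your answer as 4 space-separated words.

Stream 1: decodes cleanly. VALID
Stream 2: decodes cleanly. VALID
Stream 3: decodes cleanly. VALID
Stream 4: error at byte offset 2. INVALID

Answer: yes yes yes no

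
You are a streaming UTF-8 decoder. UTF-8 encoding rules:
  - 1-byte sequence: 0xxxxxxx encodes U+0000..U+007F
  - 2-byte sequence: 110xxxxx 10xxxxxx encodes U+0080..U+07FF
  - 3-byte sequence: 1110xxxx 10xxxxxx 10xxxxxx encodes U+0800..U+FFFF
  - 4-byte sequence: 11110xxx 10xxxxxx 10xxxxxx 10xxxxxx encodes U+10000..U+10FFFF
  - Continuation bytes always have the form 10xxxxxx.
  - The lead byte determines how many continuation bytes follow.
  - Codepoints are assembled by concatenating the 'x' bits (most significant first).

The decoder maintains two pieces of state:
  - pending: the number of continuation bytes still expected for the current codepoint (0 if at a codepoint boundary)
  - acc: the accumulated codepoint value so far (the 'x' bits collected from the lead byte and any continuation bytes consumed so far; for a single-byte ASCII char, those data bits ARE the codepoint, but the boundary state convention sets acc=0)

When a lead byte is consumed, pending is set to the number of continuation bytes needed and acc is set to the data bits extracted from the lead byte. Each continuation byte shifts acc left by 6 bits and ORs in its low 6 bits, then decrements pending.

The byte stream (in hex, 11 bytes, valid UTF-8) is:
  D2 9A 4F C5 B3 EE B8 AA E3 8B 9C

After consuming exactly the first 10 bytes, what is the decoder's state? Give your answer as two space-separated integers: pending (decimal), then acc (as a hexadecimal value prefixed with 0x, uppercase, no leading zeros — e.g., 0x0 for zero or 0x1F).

Answer: 1 0xCB

Derivation:
Byte[0]=D2: 2-byte lead. pending=1, acc=0x12
Byte[1]=9A: continuation. acc=(acc<<6)|0x1A=0x49A, pending=0
Byte[2]=4F: 1-byte. pending=0, acc=0x0
Byte[3]=C5: 2-byte lead. pending=1, acc=0x5
Byte[4]=B3: continuation. acc=(acc<<6)|0x33=0x173, pending=0
Byte[5]=EE: 3-byte lead. pending=2, acc=0xE
Byte[6]=B8: continuation. acc=(acc<<6)|0x38=0x3B8, pending=1
Byte[7]=AA: continuation. acc=(acc<<6)|0x2A=0xEE2A, pending=0
Byte[8]=E3: 3-byte lead. pending=2, acc=0x3
Byte[9]=8B: continuation. acc=(acc<<6)|0x0B=0xCB, pending=1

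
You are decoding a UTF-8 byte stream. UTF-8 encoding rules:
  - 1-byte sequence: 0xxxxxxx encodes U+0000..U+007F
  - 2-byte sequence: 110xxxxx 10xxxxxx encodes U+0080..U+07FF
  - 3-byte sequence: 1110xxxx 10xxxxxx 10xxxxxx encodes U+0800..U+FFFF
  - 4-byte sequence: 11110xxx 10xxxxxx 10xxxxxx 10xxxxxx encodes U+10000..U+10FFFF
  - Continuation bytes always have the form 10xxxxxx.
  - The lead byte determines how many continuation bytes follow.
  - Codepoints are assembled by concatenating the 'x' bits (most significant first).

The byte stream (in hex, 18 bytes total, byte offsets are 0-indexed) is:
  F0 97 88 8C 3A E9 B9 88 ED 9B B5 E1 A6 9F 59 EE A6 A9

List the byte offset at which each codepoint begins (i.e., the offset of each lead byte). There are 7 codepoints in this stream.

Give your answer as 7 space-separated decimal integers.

Byte[0]=F0: 4-byte lead, need 3 cont bytes. acc=0x0
Byte[1]=97: continuation. acc=(acc<<6)|0x17=0x17
Byte[2]=88: continuation. acc=(acc<<6)|0x08=0x5C8
Byte[3]=8C: continuation. acc=(acc<<6)|0x0C=0x1720C
Completed: cp=U+1720C (starts at byte 0)
Byte[4]=3A: 1-byte ASCII. cp=U+003A
Byte[5]=E9: 3-byte lead, need 2 cont bytes. acc=0x9
Byte[6]=B9: continuation. acc=(acc<<6)|0x39=0x279
Byte[7]=88: continuation. acc=(acc<<6)|0x08=0x9E48
Completed: cp=U+9E48 (starts at byte 5)
Byte[8]=ED: 3-byte lead, need 2 cont bytes. acc=0xD
Byte[9]=9B: continuation. acc=(acc<<6)|0x1B=0x35B
Byte[10]=B5: continuation. acc=(acc<<6)|0x35=0xD6F5
Completed: cp=U+D6F5 (starts at byte 8)
Byte[11]=E1: 3-byte lead, need 2 cont bytes. acc=0x1
Byte[12]=A6: continuation. acc=(acc<<6)|0x26=0x66
Byte[13]=9F: continuation. acc=(acc<<6)|0x1F=0x199F
Completed: cp=U+199F (starts at byte 11)
Byte[14]=59: 1-byte ASCII. cp=U+0059
Byte[15]=EE: 3-byte lead, need 2 cont bytes. acc=0xE
Byte[16]=A6: continuation. acc=(acc<<6)|0x26=0x3A6
Byte[17]=A9: continuation. acc=(acc<<6)|0x29=0xE9A9
Completed: cp=U+E9A9 (starts at byte 15)

Answer: 0 4 5 8 11 14 15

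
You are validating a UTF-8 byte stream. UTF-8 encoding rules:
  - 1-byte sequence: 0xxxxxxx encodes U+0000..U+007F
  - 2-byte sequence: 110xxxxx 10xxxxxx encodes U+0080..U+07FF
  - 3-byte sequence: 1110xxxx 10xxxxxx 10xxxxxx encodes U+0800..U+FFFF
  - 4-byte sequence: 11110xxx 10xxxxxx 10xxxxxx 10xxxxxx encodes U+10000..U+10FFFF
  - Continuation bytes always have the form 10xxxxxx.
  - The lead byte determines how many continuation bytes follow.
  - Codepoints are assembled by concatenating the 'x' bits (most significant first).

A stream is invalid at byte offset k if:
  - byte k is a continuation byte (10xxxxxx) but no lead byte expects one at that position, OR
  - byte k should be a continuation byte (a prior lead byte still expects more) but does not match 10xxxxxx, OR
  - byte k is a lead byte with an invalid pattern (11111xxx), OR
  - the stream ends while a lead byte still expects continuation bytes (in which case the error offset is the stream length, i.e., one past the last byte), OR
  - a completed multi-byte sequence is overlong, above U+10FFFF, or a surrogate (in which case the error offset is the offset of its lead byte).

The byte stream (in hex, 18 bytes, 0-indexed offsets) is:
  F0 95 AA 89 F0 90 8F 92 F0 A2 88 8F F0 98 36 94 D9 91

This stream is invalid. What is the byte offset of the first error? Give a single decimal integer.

Byte[0]=F0: 4-byte lead, need 3 cont bytes. acc=0x0
Byte[1]=95: continuation. acc=(acc<<6)|0x15=0x15
Byte[2]=AA: continuation. acc=(acc<<6)|0x2A=0x56A
Byte[3]=89: continuation. acc=(acc<<6)|0x09=0x15A89
Completed: cp=U+15A89 (starts at byte 0)
Byte[4]=F0: 4-byte lead, need 3 cont bytes. acc=0x0
Byte[5]=90: continuation. acc=(acc<<6)|0x10=0x10
Byte[6]=8F: continuation. acc=(acc<<6)|0x0F=0x40F
Byte[7]=92: continuation. acc=(acc<<6)|0x12=0x103D2
Completed: cp=U+103D2 (starts at byte 4)
Byte[8]=F0: 4-byte lead, need 3 cont bytes. acc=0x0
Byte[9]=A2: continuation. acc=(acc<<6)|0x22=0x22
Byte[10]=88: continuation. acc=(acc<<6)|0x08=0x888
Byte[11]=8F: continuation. acc=(acc<<6)|0x0F=0x2220F
Completed: cp=U+2220F (starts at byte 8)
Byte[12]=F0: 4-byte lead, need 3 cont bytes. acc=0x0
Byte[13]=98: continuation. acc=(acc<<6)|0x18=0x18
Byte[14]=36: expected 10xxxxxx continuation. INVALID

Answer: 14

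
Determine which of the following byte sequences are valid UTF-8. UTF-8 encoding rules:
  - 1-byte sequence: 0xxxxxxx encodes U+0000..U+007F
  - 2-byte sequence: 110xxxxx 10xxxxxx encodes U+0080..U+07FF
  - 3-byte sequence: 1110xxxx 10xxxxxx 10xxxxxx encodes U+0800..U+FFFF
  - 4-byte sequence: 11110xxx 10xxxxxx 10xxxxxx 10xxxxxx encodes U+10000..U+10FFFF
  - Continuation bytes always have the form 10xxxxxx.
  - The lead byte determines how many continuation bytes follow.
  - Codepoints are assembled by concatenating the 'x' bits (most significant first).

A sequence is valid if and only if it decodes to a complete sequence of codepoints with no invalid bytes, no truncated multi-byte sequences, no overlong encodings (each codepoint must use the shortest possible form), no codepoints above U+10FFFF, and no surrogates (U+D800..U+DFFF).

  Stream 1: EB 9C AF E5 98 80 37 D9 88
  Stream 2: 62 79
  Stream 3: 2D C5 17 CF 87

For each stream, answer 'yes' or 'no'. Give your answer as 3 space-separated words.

Answer: yes yes no

Derivation:
Stream 1: decodes cleanly. VALID
Stream 2: decodes cleanly. VALID
Stream 3: error at byte offset 2. INVALID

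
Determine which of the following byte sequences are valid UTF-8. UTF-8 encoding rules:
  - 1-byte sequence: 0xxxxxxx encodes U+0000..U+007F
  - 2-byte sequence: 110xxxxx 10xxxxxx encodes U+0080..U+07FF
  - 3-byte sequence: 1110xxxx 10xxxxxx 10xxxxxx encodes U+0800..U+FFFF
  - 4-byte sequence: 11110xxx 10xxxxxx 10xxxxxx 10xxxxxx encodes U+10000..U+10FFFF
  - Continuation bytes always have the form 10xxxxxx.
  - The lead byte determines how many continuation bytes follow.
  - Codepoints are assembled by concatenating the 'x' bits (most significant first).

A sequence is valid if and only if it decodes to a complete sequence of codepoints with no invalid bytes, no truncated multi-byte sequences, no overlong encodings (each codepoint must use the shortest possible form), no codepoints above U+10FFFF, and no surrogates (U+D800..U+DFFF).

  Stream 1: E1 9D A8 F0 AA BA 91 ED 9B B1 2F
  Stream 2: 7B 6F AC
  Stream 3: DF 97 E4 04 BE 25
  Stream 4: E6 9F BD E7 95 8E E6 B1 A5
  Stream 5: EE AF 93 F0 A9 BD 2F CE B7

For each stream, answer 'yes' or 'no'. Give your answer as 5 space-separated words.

Stream 1: decodes cleanly. VALID
Stream 2: error at byte offset 2. INVALID
Stream 3: error at byte offset 3. INVALID
Stream 4: decodes cleanly. VALID
Stream 5: error at byte offset 6. INVALID

Answer: yes no no yes no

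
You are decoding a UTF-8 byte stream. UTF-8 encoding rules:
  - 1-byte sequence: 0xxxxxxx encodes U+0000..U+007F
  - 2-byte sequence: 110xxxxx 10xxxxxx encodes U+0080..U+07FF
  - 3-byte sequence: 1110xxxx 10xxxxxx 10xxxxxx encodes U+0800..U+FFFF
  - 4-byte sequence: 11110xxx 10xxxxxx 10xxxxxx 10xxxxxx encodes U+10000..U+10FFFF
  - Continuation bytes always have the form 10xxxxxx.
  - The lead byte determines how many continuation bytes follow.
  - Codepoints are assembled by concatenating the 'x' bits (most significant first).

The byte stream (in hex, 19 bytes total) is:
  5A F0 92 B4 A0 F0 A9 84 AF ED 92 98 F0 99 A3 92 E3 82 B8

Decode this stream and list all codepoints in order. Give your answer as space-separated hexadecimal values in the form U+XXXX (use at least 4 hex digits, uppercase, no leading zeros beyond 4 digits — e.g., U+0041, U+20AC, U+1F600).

Answer: U+005A U+12D20 U+2912F U+D498 U+198D2 U+30B8

Derivation:
Byte[0]=5A: 1-byte ASCII. cp=U+005A
Byte[1]=F0: 4-byte lead, need 3 cont bytes. acc=0x0
Byte[2]=92: continuation. acc=(acc<<6)|0x12=0x12
Byte[3]=B4: continuation. acc=(acc<<6)|0x34=0x4B4
Byte[4]=A0: continuation. acc=(acc<<6)|0x20=0x12D20
Completed: cp=U+12D20 (starts at byte 1)
Byte[5]=F0: 4-byte lead, need 3 cont bytes. acc=0x0
Byte[6]=A9: continuation. acc=(acc<<6)|0x29=0x29
Byte[7]=84: continuation. acc=(acc<<6)|0x04=0xA44
Byte[8]=AF: continuation. acc=(acc<<6)|0x2F=0x2912F
Completed: cp=U+2912F (starts at byte 5)
Byte[9]=ED: 3-byte lead, need 2 cont bytes. acc=0xD
Byte[10]=92: continuation. acc=(acc<<6)|0x12=0x352
Byte[11]=98: continuation. acc=(acc<<6)|0x18=0xD498
Completed: cp=U+D498 (starts at byte 9)
Byte[12]=F0: 4-byte lead, need 3 cont bytes. acc=0x0
Byte[13]=99: continuation. acc=(acc<<6)|0x19=0x19
Byte[14]=A3: continuation. acc=(acc<<6)|0x23=0x663
Byte[15]=92: continuation. acc=(acc<<6)|0x12=0x198D2
Completed: cp=U+198D2 (starts at byte 12)
Byte[16]=E3: 3-byte lead, need 2 cont bytes. acc=0x3
Byte[17]=82: continuation. acc=(acc<<6)|0x02=0xC2
Byte[18]=B8: continuation. acc=(acc<<6)|0x38=0x30B8
Completed: cp=U+30B8 (starts at byte 16)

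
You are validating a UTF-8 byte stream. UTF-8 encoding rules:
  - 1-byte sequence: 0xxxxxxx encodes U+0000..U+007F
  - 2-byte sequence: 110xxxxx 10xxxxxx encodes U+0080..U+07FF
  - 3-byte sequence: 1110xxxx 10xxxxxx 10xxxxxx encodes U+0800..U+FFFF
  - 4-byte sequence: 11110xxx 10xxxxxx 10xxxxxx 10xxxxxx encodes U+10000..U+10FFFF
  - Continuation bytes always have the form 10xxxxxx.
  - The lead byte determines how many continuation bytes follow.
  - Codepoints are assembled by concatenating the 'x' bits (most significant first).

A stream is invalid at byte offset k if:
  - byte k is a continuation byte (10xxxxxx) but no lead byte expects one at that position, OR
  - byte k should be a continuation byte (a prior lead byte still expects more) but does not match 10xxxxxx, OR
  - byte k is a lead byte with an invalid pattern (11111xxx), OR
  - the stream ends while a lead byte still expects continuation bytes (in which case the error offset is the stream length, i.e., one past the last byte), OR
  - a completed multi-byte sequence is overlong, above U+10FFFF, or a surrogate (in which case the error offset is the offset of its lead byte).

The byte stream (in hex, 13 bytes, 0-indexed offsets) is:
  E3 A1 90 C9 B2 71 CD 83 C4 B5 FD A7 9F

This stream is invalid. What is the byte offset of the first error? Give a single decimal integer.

Byte[0]=E3: 3-byte lead, need 2 cont bytes. acc=0x3
Byte[1]=A1: continuation. acc=(acc<<6)|0x21=0xE1
Byte[2]=90: continuation. acc=(acc<<6)|0x10=0x3850
Completed: cp=U+3850 (starts at byte 0)
Byte[3]=C9: 2-byte lead, need 1 cont bytes. acc=0x9
Byte[4]=B2: continuation. acc=(acc<<6)|0x32=0x272
Completed: cp=U+0272 (starts at byte 3)
Byte[5]=71: 1-byte ASCII. cp=U+0071
Byte[6]=CD: 2-byte lead, need 1 cont bytes. acc=0xD
Byte[7]=83: continuation. acc=(acc<<6)|0x03=0x343
Completed: cp=U+0343 (starts at byte 6)
Byte[8]=C4: 2-byte lead, need 1 cont bytes. acc=0x4
Byte[9]=B5: continuation. acc=(acc<<6)|0x35=0x135
Completed: cp=U+0135 (starts at byte 8)
Byte[10]=FD: INVALID lead byte (not 0xxx/110x/1110/11110)

Answer: 10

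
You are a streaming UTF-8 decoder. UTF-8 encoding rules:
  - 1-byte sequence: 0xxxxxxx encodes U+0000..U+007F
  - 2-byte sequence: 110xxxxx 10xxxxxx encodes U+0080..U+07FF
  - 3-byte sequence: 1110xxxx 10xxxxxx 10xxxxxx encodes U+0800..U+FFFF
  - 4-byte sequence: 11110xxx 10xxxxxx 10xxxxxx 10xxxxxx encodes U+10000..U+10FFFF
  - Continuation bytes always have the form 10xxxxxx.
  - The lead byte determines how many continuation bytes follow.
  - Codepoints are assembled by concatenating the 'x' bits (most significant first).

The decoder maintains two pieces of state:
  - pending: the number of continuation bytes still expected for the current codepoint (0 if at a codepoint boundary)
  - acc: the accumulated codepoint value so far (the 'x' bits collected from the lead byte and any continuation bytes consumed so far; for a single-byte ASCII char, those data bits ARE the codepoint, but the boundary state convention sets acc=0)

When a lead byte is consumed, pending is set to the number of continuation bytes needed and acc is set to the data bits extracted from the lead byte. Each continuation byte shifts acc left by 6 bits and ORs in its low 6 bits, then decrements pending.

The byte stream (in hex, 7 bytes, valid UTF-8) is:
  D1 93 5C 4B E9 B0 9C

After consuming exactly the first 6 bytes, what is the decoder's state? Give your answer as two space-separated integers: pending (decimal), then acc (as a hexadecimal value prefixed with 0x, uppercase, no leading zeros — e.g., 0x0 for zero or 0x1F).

Byte[0]=D1: 2-byte lead. pending=1, acc=0x11
Byte[1]=93: continuation. acc=(acc<<6)|0x13=0x453, pending=0
Byte[2]=5C: 1-byte. pending=0, acc=0x0
Byte[3]=4B: 1-byte. pending=0, acc=0x0
Byte[4]=E9: 3-byte lead. pending=2, acc=0x9
Byte[5]=B0: continuation. acc=(acc<<6)|0x30=0x270, pending=1

Answer: 1 0x270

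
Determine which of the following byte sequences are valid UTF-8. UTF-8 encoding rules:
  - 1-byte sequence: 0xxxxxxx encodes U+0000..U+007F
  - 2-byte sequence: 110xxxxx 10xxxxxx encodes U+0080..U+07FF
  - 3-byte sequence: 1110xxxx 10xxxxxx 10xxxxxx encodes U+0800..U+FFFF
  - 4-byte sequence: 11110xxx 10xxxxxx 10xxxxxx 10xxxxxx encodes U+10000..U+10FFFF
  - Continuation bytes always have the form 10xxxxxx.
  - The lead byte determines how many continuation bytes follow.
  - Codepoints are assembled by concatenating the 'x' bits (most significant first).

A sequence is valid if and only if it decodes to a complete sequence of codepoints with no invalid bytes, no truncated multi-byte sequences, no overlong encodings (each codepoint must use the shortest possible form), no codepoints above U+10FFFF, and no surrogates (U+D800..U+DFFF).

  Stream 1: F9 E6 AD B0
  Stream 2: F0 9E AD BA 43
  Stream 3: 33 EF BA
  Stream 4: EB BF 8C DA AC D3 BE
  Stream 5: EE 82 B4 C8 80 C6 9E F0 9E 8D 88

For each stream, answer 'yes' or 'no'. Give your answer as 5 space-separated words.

Answer: no yes no yes yes

Derivation:
Stream 1: error at byte offset 0. INVALID
Stream 2: decodes cleanly. VALID
Stream 3: error at byte offset 3. INVALID
Stream 4: decodes cleanly. VALID
Stream 5: decodes cleanly. VALID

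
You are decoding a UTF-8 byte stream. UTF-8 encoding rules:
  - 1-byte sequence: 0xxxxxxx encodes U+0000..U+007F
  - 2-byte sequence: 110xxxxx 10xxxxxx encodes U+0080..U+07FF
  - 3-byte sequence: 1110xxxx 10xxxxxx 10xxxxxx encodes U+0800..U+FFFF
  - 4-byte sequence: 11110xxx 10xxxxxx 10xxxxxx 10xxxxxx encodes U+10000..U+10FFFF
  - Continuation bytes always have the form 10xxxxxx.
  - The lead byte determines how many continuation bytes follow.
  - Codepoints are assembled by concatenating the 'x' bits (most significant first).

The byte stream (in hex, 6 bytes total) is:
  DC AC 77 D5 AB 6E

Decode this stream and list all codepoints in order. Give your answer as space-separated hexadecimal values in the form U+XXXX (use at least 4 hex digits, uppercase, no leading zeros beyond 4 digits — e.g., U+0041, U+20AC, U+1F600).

Byte[0]=DC: 2-byte lead, need 1 cont bytes. acc=0x1C
Byte[1]=AC: continuation. acc=(acc<<6)|0x2C=0x72C
Completed: cp=U+072C (starts at byte 0)
Byte[2]=77: 1-byte ASCII. cp=U+0077
Byte[3]=D5: 2-byte lead, need 1 cont bytes. acc=0x15
Byte[4]=AB: continuation. acc=(acc<<6)|0x2B=0x56B
Completed: cp=U+056B (starts at byte 3)
Byte[5]=6E: 1-byte ASCII. cp=U+006E

Answer: U+072C U+0077 U+056B U+006E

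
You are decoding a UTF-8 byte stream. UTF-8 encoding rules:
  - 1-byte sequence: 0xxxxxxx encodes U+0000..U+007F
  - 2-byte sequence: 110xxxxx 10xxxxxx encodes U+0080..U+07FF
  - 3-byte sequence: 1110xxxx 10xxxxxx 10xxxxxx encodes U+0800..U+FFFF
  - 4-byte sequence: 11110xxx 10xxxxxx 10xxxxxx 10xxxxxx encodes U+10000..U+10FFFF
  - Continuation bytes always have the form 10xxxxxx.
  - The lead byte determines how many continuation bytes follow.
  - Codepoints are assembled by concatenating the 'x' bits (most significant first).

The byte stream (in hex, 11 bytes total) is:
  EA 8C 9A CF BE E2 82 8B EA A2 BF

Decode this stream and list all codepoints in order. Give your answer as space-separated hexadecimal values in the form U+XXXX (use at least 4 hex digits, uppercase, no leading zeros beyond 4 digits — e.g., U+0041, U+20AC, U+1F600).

Answer: U+A31A U+03FE U+208B U+A8BF

Derivation:
Byte[0]=EA: 3-byte lead, need 2 cont bytes. acc=0xA
Byte[1]=8C: continuation. acc=(acc<<6)|0x0C=0x28C
Byte[2]=9A: continuation. acc=(acc<<6)|0x1A=0xA31A
Completed: cp=U+A31A (starts at byte 0)
Byte[3]=CF: 2-byte lead, need 1 cont bytes. acc=0xF
Byte[4]=BE: continuation. acc=(acc<<6)|0x3E=0x3FE
Completed: cp=U+03FE (starts at byte 3)
Byte[5]=E2: 3-byte lead, need 2 cont bytes. acc=0x2
Byte[6]=82: continuation. acc=(acc<<6)|0x02=0x82
Byte[7]=8B: continuation. acc=(acc<<6)|0x0B=0x208B
Completed: cp=U+208B (starts at byte 5)
Byte[8]=EA: 3-byte lead, need 2 cont bytes. acc=0xA
Byte[9]=A2: continuation. acc=(acc<<6)|0x22=0x2A2
Byte[10]=BF: continuation. acc=(acc<<6)|0x3F=0xA8BF
Completed: cp=U+A8BF (starts at byte 8)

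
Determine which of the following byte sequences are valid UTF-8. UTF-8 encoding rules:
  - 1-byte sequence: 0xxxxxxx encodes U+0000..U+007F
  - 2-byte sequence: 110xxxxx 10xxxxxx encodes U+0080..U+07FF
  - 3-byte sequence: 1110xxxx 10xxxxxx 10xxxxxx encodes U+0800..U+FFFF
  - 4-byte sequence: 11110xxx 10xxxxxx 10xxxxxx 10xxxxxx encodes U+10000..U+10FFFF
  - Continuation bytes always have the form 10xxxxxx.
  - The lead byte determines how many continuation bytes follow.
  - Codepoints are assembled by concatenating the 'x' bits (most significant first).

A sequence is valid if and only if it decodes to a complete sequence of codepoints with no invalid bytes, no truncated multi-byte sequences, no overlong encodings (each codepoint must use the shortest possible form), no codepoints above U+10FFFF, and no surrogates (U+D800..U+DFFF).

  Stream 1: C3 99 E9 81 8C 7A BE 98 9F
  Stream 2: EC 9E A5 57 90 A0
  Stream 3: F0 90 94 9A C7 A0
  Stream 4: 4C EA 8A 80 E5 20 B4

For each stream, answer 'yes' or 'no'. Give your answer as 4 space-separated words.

Answer: no no yes no

Derivation:
Stream 1: error at byte offset 6. INVALID
Stream 2: error at byte offset 4. INVALID
Stream 3: decodes cleanly. VALID
Stream 4: error at byte offset 5. INVALID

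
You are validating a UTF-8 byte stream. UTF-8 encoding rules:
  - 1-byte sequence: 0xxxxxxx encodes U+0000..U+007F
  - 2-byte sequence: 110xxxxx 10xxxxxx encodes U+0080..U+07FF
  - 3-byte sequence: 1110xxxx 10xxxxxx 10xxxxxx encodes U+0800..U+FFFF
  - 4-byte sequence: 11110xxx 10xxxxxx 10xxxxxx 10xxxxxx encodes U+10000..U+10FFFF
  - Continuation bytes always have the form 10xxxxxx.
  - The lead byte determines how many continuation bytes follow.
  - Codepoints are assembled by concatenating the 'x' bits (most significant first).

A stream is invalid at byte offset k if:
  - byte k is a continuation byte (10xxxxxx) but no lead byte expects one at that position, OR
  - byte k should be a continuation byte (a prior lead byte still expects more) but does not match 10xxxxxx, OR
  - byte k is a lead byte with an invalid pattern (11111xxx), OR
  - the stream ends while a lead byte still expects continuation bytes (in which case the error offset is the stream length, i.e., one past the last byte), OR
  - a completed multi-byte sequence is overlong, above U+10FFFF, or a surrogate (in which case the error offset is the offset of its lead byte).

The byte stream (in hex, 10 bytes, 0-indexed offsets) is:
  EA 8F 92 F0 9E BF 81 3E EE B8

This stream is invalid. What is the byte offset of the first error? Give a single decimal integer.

Answer: 10

Derivation:
Byte[0]=EA: 3-byte lead, need 2 cont bytes. acc=0xA
Byte[1]=8F: continuation. acc=(acc<<6)|0x0F=0x28F
Byte[2]=92: continuation. acc=(acc<<6)|0x12=0xA3D2
Completed: cp=U+A3D2 (starts at byte 0)
Byte[3]=F0: 4-byte lead, need 3 cont bytes. acc=0x0
Byte[4]=9E: continuation. acc=(acc<<6)|0x1E=0x1E
Byte[5]=BF: continuation. acc=(acc<<6)|0x3F=0x7BF
Byte[6]=81: continuation. acc=(acc<<6)|0x01=0x1EFC1
Completed: cp=U+1EFC1 (starts at byte 3)
Byte[7]=3E: 1-byte ASCII. cp=U+003E
Byte[8]=EE: 3-byte lead, need 2 cont bytes. acc=0xE
Byte[9]=B8: continuation. acc=(acc<<6)|0x38=0x3B8
Byte[10]: stream ended, expected continuation. INVALID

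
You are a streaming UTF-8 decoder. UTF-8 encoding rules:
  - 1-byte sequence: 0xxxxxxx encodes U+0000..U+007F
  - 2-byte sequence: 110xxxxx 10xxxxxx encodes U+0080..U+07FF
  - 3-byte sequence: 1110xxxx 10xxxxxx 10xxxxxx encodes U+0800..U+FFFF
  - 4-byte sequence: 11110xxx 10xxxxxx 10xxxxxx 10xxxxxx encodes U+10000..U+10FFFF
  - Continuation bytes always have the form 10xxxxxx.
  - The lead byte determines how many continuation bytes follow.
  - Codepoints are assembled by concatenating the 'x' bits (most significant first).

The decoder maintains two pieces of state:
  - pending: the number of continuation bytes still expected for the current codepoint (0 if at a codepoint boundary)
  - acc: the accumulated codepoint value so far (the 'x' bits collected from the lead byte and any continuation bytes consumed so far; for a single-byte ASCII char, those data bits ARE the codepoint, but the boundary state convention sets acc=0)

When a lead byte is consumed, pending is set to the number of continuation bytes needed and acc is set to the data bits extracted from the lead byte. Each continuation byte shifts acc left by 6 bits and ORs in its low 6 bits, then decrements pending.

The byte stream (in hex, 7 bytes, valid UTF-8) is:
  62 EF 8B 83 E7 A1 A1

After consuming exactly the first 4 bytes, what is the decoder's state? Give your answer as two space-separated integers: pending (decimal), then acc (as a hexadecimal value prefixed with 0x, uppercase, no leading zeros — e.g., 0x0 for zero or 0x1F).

Answer: 0 0xF2C3

Derivation:
Byte[0]=62: 1-byte. pending=0, acc=0x0
Byte[1]=EF: 3-byte lead. pending=2, acc=0xF
Byte[2]=8B: continuation. acc=(acc<<6)|0x0B=0x3CB, pending=1
Byte[3]=83: continuation. acc=(acc<<6)|0x03=0xF2C3, pending=0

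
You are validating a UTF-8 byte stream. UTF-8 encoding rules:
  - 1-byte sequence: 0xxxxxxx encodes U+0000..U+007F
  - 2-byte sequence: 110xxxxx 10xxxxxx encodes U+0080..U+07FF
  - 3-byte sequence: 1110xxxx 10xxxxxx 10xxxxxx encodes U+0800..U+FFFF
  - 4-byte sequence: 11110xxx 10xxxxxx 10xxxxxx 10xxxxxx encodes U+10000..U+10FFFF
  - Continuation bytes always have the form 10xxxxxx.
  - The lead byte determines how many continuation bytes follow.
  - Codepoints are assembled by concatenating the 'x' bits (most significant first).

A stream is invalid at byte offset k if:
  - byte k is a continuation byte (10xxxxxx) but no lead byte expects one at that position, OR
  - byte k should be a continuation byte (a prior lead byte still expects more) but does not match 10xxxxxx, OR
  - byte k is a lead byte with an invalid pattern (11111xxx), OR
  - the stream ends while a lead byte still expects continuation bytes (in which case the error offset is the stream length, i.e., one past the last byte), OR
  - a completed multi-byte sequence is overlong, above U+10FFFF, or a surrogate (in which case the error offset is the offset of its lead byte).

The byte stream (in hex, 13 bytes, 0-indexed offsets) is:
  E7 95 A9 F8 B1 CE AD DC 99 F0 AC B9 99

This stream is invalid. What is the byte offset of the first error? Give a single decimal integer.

Answer: 3

Derivation:
Byte[0]=E7: 3-byte lead, need 2 cont bytes. acc=0x7
Byte[1]=95: continuation. acc=(acc<<6)|0x15=0x1D5
Byte[2]=A9: continuation. acc=(acc<<6)|0x29=0x7569
Completed: cp=U+7569 (starts at byte 0)
Byte[3]=F8: INVALID lead byte (not 0xxx/110x/1110/11110)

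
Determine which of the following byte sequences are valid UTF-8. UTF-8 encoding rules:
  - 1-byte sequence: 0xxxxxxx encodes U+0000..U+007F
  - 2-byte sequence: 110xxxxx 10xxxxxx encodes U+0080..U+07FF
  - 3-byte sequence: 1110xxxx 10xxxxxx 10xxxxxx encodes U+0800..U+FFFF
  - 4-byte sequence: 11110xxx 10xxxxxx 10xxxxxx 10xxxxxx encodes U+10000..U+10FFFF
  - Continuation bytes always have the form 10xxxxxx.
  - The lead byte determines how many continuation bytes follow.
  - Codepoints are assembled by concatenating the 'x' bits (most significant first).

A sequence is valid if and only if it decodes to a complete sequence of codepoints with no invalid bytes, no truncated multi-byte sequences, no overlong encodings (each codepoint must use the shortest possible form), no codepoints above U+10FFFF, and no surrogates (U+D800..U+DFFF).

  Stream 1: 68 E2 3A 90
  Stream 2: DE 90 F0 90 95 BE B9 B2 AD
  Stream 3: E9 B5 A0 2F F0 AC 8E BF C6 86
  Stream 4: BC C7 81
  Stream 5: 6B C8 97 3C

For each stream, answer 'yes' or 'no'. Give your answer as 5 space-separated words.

Stream 1: error at byte offset 2. INVALID
Stream 2: error at byte offset 6. INVALID
Stream 3: decodes cleanly. VALID
Stream 4: error at byte offset 0. INVALID
Stream 5: decodes cleanly. VALID

Answer: no no yes no yes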